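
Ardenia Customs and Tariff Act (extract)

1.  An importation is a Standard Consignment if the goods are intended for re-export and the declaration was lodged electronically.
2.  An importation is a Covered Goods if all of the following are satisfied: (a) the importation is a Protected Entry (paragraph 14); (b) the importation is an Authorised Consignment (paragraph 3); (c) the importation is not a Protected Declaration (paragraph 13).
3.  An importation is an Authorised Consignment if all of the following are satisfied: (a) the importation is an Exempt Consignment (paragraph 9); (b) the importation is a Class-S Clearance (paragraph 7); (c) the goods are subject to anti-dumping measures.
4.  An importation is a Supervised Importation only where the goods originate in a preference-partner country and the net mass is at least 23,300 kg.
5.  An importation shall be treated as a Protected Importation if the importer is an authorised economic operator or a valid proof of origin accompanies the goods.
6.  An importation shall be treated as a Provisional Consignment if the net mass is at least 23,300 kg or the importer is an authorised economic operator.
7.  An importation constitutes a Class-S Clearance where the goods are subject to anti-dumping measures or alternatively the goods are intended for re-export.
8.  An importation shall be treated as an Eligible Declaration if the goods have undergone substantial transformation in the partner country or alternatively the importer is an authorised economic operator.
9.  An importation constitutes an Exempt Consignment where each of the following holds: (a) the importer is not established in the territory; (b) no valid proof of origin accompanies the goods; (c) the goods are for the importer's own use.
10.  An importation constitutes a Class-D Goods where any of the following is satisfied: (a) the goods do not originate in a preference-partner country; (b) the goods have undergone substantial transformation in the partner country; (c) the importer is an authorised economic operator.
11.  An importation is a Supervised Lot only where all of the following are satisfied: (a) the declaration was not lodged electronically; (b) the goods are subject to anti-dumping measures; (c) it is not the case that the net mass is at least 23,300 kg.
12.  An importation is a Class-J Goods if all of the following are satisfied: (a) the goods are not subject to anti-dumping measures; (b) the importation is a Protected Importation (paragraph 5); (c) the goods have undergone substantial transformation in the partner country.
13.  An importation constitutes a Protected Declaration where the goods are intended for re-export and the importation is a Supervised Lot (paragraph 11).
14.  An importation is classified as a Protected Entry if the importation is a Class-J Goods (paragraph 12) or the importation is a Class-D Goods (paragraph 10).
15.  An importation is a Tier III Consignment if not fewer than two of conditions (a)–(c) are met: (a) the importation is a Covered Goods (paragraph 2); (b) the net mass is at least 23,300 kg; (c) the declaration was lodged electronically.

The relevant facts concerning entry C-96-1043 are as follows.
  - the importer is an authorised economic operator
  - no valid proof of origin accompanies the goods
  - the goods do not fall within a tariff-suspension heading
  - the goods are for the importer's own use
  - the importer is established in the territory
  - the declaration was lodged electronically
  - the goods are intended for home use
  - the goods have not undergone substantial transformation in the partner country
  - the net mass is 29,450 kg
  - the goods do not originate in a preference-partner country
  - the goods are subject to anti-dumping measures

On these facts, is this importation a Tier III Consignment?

Under paragraph 5: the importer is an authorised economic operator? yes; or a valid proof of origin accompanies the goods? no. So the importation is a Protected Importation.
Under paragraph 12: the goods are not subject to anti-dumping measures? no; and Protected Importation (paragraph 5)? yes; and the goods have undergone substantial transformation in the partner country? no. So the importation is not a Class-J Goods.
Under paragraph 10: the goods do not originate in a preference-partner country? yes; or the goods have undergone substantial transformation in the partner country? no; or the importer is an authorised economic operator? yes. So the importation is a Class-D Goods.
Under paragraph 14: Class-J Goods (paragraph 12)? no; or Class-D Goods (paragraph 10)? yes. So the importation is a Protected Entry.
Under paragraph 9: the importer is not established in the territory? no; and no valid proof of origin accompanies the goods? yes; and the goods are for the importer's own use? yes. So the importation is not an Exempt Consignment.
Under paragraph 7: the goods are subject to anti-dumping measures? yes; or the goods are intended for re-export? no. So the importation is a Class-S Clearance.
Under paragraph 3: Exempt Consignment (paragraph 9)? no; and Class-S Clearance (paragraph 7)? yes; and the goods are subject to anti-dumping measures? yes. So the importation is not an Authorised Consignment.
Under paragraph 11: the declaration was not lodged electronically? no; and the goods are subject to anti-dumping measures? yes; and net mass: 29,450 kg ≥ 23,300 kg? yes, so negated condition no. So the importation is not a Supervised Lot.
Under paragraph 13: the goods are intended for re-export? no; and Supervised Lot (paragraph 11)? no. So the importation is not a Protected Declaration.
Under paragraph 2: Protected Entry (paragraph 14)? yes; and Authorised Consignment (paragraph 3)? no; and not a Protected Declaration (paragraph 13)? yes. So the importation is not a Covered Goods.
Under paragraph 15: Covered Goods (paragraph 2)? no; net mass: 29,450 kg ≥ 23,300 kg? yes; the declaration was lodged electronically? yes — 2 of 3 hold (need ≥2) → satisfied.

Yes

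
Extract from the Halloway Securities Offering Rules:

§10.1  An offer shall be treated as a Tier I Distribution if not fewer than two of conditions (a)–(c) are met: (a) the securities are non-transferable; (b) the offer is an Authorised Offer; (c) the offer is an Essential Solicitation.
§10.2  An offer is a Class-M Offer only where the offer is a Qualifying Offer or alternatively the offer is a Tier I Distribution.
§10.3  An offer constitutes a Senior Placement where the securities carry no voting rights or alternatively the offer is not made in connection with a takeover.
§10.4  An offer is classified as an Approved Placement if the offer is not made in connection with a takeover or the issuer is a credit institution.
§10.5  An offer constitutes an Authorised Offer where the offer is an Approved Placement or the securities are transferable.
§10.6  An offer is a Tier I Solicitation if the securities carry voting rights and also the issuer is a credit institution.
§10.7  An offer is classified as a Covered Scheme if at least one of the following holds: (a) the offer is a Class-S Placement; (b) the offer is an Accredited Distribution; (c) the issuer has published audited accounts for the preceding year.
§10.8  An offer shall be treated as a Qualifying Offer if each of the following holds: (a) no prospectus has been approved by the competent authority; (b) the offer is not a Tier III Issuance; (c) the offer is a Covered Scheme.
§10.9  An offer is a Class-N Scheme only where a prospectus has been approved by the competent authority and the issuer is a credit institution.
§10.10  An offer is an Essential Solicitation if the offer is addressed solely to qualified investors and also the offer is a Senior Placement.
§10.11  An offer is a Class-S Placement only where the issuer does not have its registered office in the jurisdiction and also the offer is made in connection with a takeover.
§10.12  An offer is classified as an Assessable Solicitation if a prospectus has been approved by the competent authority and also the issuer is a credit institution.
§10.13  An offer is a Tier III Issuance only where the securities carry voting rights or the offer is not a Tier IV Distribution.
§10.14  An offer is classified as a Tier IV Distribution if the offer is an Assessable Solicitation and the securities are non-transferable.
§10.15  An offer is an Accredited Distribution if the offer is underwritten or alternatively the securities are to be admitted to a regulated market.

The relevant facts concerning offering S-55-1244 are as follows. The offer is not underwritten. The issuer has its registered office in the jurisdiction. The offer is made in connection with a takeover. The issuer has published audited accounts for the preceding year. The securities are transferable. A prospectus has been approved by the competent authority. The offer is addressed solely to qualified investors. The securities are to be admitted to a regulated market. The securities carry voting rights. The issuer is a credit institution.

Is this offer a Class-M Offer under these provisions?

No

§10.12 — Assessable Solicitation: [a prospectus has been approved by the competent authority? yes] AND [the issuer is a credit institution? yes] → satisfied.
§10.14 — Tier IV Distribution: [Assessable Solicitation (§10.12)? yes] AND [the securities are non-transferable? no] → not satisfied.
§10.13 — Tier III Issuance: [the securities carry voting rights? yes] OR [not a Tier IV Distribution (§10.14)? yes] → satisfied.
§10.11 — Class-S Placement: [the issuer does not have its registered office in the jurisdiction? no] AND [the offer is made in connection with a takeover? yes] → not satisfied.
§10.15 — Accredited Distribution: [the offer is underwritten? no] OR [the securities are to be admitted to a regulated market? yes] → satisfied.
§10.7 — Covered Scheme: [Class-S Placement (§10.11)? no] OR [Accredited Distribution (§10.15)? yes] OR [the issuer has published audited accounts for the preceding year? yes] → satisfied.
§10.8 — Qualifying Offer: [no prospectus has been approved by the competent authority? no] AND [not a Tier III Issuance (§10.13)? no] AND [Covered Scheme (§10.7)? yes] → not satisfied.
§10.4 — Approved Placement: [the offer is not made in connection with a takeover? no] OR [the issuer is a credit institution? yes] → satisfied.
§10.5 — Authorised Offer: [Approved Placement (§10.4)? yes] OR [the securities are transferable? yes] → satisfied.
§10.3 — Senior Placement: [the securities carry no voting rights? no] OR [the offer is not made in connection with a takeover? no] → not satisfied.
§10.10 — Essential Solicitation: [the offer is addressed solely to qualified investors? yes] AND [Senior Placement (§10.3)? no] → not satisfied.
§10.1 — Tier I Distribution: the securities are non-transferable? no; Authorised Offer (§10.5)? yes; Essential Solicitation (§10.10)? no — 1 of 3 hold (need ≥2) → not satisfied.
§10.2 — Class-M Offer: [Qualifying Offer (§10.8)? no] OR [Tier I Distribution (§10.1)? no] → not satisfied.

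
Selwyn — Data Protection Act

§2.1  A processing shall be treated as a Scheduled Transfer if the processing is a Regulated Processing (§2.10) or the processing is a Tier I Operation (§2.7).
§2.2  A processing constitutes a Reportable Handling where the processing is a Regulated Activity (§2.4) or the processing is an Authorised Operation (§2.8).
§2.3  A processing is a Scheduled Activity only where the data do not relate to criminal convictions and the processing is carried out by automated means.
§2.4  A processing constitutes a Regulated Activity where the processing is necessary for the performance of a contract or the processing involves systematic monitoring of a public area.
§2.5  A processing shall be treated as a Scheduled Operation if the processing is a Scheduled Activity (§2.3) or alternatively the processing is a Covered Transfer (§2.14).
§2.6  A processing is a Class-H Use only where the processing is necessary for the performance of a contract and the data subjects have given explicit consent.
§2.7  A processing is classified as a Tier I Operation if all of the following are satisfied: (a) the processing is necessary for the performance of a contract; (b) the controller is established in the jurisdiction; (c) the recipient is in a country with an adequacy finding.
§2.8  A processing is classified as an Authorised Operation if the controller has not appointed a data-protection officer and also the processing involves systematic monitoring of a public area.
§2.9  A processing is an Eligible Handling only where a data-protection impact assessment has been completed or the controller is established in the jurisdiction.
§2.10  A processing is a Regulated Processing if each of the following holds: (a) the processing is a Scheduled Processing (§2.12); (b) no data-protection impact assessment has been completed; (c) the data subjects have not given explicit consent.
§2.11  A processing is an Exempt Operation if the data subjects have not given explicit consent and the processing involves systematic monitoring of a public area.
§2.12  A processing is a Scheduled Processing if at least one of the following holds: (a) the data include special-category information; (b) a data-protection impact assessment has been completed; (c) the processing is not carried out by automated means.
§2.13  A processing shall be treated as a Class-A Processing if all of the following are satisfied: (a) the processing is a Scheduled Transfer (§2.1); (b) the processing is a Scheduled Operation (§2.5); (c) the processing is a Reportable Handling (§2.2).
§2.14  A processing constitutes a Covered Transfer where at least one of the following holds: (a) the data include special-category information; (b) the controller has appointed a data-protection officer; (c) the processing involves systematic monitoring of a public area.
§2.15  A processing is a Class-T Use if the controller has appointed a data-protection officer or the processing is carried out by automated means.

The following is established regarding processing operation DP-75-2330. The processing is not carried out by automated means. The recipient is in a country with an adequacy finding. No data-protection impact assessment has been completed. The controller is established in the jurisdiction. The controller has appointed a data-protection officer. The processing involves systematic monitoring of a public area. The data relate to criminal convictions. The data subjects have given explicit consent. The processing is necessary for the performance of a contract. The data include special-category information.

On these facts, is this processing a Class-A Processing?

Under §2.12: the data include special-category information? yes; or a data-protection impact assessment has been completed? no; or the processing is not carried out by automated means? yes. So the processing is a Scheduled Processing.
Under §2.10: Scheduled Processing (§2.12)? yes; and no data-protection impact assessment has been completed? yes; and the data subjects have not given explicit consent? no. So the processing is not a Regulated Processing.
Under §2.7: the processing is necessary for the performance of a contract? yes; and the controller is established in the jurisdiction? yes; and the recipient is in a country with an adequacy finding? yes. So the processing is a Tier I Operation.
Under §2.1: Regulated Processing (§2.10)? no; or Tier I Operation (§2.7)? yes. So the processing is a Scheduled Transfer.
Under §2.3: the data do not relate to criminal convictions? no; and the processing is carried out by automated means? no. So the processing is not a Scheduled Activity.
Under §2.14: the data include special-category information? yes; or the controller has appointed a data-protection officer? yes; or the processing involves systematic monitoring of a public area? yes. So the processing is a Covered Transfer.
Under §2.5: Scheduled Activity (§2.3)? no; or Covered Transfer (§2.14)? yes. So the processing is a Scheduled Operation.
Under §2.4: the processing is necessary for the performance of a contract? yes; or the processing involves systematic monitoring of a public area? yes. So the processing is a Regulated Activity.
Under §2.8: the controller has not appointed a data-protection officer? no; and the processing involves systematic monitoring of a public area? yes. So the processing is not an Authorised Operation.
Under §2.2: Regulated Activity (§2.4)? yes; or Authorised Operation (§2.8)? no. So the processing is a Reportable Handling.
Under §2.13: Scheduled Transfer (§2.1)? yes; and Scheduled Operation (§2.5)? yes; and Reportable Handling (§2.2)? yes. So the processing is a Class-A Processing.

Yes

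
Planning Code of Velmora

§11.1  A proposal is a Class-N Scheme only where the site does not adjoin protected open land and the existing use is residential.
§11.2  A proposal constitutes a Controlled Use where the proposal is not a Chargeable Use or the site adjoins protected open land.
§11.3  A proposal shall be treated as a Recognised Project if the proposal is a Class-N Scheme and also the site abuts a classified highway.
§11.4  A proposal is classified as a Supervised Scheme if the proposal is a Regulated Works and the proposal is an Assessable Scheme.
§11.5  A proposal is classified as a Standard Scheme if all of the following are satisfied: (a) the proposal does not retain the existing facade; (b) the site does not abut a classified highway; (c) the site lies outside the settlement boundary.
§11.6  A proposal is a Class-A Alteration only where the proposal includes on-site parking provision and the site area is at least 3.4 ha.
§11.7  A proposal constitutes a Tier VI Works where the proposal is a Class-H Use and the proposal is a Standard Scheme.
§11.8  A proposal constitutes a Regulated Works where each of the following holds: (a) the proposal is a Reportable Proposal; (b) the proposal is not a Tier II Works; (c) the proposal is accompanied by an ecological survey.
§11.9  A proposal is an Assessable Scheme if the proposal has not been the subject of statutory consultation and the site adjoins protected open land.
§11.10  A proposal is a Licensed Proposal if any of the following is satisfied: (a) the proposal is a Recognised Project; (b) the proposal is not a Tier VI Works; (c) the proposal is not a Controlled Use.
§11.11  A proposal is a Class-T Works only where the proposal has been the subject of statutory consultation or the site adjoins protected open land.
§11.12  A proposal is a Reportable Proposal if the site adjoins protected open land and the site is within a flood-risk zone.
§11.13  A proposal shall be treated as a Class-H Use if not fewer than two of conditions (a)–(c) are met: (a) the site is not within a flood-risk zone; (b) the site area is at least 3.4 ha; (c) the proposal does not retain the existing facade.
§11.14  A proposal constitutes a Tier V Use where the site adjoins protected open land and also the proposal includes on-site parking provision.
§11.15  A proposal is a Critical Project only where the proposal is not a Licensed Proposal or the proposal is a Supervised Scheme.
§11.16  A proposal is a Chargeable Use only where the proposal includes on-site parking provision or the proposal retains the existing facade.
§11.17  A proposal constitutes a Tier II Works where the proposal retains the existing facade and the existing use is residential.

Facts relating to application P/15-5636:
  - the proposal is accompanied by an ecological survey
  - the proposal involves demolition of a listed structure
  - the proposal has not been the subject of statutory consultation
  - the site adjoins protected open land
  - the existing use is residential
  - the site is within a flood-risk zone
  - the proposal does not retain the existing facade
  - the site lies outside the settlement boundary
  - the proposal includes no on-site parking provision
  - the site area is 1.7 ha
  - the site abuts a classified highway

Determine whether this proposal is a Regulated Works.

§11.12 — Reportable Proposal: [the site adjoins protected open land? yes] AND [the site is within a flood-risk zone? yes] → satisfied.
§11.17 — Tier II Works: [the proposal retains the existing facade? no] AND [the existing use is residential? yes] → not satisfied.
§11.8 — Regulated Works: [Reportable Proposal (§11.12)? yes] AND [not a Tier II Works (§11.17)? yes] AND [the proposal is accompanied by an ecological survey? yes] → satisfied.

Yes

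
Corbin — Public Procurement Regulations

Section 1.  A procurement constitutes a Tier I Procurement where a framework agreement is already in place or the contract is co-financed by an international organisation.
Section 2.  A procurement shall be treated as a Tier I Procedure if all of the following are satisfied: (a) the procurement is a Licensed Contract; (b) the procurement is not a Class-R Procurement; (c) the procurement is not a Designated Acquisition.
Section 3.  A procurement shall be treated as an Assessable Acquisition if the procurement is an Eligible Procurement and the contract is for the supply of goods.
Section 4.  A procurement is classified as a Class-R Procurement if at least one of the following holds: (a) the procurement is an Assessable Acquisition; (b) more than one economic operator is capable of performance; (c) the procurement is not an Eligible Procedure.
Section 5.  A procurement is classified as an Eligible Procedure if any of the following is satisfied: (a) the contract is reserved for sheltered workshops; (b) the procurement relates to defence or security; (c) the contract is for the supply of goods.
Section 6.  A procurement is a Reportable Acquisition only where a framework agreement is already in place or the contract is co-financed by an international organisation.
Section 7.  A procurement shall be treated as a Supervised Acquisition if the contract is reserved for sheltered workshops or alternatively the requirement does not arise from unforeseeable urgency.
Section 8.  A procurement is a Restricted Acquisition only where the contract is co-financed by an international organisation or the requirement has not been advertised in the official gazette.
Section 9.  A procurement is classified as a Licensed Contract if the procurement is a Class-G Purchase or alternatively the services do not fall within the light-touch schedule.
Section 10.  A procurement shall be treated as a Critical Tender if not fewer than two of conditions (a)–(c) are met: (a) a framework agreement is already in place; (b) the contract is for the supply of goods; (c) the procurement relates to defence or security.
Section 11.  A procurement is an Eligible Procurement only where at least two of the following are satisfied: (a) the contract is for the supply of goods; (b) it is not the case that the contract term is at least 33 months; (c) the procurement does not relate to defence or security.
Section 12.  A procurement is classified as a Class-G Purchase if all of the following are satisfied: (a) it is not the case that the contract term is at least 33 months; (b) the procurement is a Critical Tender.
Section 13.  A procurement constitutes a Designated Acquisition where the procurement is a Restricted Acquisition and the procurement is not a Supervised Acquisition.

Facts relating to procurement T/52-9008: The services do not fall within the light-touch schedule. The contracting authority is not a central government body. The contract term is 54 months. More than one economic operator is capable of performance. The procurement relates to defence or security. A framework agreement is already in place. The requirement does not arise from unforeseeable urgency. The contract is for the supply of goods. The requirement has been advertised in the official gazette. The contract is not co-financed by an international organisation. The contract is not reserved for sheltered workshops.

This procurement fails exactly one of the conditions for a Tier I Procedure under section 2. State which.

Class-R Procurement

section 10 — Critical Tender: a framework agreement is already in place? yes; the contract is for the supply of goods? yes; the procurement relates to defence or security? yes — 3 of 3 hold (need ≥2) → satisfied.
section 12 — Class-G Purchase: [contract term: 54 months ≥ 33 months? yes, so negated condition no] AND [Critical Tender (section 10)? yes] → not satisfied.
section 9 — Licensed Contract: [Class-G Purchase (section 12)? no] OR [the services do not fall within the light-touch schedule? yes] → satisfied.
section 11 — Eligible Procurement: the contract is for the supply of goods? yes; contract term: 54 months ≥ 33 months? yes, so negated condition no; the procurement does not relate to defence or security? no — 1 of 3 hold (need ≥2) → not satisfied.
section 3 — Assessable Acquisition: [Eligible Procurement (section 11)? no] AND [the contract is for the supply of goods? yes] → not satisfied.
section 5 — Eligible Procedure: [the contract is reserved for sheltered workshops? no] OR [the procurement relates to defence or security? yes] OR [the contract is for the supply of goods? yes] → satisfied.
section 4 — Class-R Procurement: [Assessable Acquisition (section 3)? no] OR [more than one economic operator is capable of performance? yes] OR [not an Eligible Procedure (section 5)? no] → satisfied.
section 8 — Restricted Acquisition: [the contract is co-financed by an international organisation? no] OR [the requirement has not been advertised in the official gazette? no] → not satisfied.
section 7 — Supervised Acquisition: [the contract is reserved for sheltered workshops? no] OR [the requirement does not arise from unforeseeable urgency? yes] → satisfied.
section 13 — Designated Acquisition: [Restricted Acquisition (section 8)? no] AND [not a Supervised Acquisition (section 7)? no] → not satisfied.
section 2 — Tier I Procedure: [Licensed Contract (section 9)? yes] AND [not a Class-R Procurement (section 4)? no] AND [not a Designated Acquisition (section 13)? yes] → not satisfied.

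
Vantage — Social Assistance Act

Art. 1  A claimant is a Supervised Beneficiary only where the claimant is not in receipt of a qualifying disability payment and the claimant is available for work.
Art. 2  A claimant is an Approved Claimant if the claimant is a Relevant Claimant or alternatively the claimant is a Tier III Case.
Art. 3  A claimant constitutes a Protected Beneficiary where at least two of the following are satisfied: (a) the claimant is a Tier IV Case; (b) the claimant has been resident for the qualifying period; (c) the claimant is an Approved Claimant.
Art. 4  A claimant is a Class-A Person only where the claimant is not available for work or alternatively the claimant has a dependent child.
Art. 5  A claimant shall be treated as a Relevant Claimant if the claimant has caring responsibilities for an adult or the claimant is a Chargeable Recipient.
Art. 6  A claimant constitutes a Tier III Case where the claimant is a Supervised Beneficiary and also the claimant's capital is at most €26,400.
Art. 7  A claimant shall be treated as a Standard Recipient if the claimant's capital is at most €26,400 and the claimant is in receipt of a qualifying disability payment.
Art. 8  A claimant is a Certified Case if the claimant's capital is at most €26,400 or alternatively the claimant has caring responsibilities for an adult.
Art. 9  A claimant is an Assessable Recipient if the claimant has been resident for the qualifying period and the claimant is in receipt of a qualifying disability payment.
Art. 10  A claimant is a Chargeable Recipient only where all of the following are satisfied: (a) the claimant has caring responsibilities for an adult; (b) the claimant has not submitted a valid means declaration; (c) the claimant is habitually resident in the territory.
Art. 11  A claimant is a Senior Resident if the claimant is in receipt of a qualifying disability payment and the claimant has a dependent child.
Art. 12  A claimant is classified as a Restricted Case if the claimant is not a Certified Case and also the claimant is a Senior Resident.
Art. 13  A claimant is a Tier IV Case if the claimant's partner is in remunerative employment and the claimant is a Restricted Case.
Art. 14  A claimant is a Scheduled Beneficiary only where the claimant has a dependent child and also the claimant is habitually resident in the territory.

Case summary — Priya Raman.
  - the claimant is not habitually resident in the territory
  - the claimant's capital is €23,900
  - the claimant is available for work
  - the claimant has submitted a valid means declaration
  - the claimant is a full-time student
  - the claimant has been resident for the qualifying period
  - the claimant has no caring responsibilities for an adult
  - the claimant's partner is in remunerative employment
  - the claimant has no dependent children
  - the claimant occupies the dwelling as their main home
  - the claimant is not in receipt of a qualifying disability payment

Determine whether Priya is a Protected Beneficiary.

Under article 8: claimant's capital: €23,900 ≤ €26,400? yes; or the claimant has caring responsibilities for an adult? no. So the claimant is a Certified Case.
Under article 11: the claimant is in receipt of a qualifying disability payment? no; and the claimant has a dependent child? no. So the claimant is not a Senior Resident.
Under article 12: not a Certified Case (article 8)? no; and Senior Resident (article 11)? no. So the claimant is not a Restricted Case.
Under article 13: the claimant's partner is in remunerative employment? yes; and Restricted Case (article 12)? no. So the claimant is not a Tier IV Case.
Under article 10: the claimant has caring responsibilities for an adult? no; and the claimant has not submitted a valid means declaration? no; and the claimant is habitually resident in the territory? no. So the claimant is not a Chargeable Recipient.
Under article 5: the claimant has caring responsibilities for an adult? no; or Chargeable Recipient (article 10)? no. So the claimant is not a Relevant Claimant.
Under article 1: the claimant is not in receipt of a qualifying disability payment? yes; and the claimant is available for work? yes. So the claimant is a Supervised Beneficiary.
Under article 6: Supervised Beneficiary (article 1)? yes; and claimant's capital: €23,900 ≤ €26,400? yes. So the claimant is a Tier III Case.
Under article 2: Relevant Claimant (article 5)? no; or Tier III Case (article 6)? yes. So the claimant is an Approved Claimant.
Under article 3: Tier IV Case (article 13)? no; the claimant has been resident for the qualifying period? yes; Approved Claimant (article 2)? yes — 2 of 3 hold (need ≥2) → satisfied.

Yes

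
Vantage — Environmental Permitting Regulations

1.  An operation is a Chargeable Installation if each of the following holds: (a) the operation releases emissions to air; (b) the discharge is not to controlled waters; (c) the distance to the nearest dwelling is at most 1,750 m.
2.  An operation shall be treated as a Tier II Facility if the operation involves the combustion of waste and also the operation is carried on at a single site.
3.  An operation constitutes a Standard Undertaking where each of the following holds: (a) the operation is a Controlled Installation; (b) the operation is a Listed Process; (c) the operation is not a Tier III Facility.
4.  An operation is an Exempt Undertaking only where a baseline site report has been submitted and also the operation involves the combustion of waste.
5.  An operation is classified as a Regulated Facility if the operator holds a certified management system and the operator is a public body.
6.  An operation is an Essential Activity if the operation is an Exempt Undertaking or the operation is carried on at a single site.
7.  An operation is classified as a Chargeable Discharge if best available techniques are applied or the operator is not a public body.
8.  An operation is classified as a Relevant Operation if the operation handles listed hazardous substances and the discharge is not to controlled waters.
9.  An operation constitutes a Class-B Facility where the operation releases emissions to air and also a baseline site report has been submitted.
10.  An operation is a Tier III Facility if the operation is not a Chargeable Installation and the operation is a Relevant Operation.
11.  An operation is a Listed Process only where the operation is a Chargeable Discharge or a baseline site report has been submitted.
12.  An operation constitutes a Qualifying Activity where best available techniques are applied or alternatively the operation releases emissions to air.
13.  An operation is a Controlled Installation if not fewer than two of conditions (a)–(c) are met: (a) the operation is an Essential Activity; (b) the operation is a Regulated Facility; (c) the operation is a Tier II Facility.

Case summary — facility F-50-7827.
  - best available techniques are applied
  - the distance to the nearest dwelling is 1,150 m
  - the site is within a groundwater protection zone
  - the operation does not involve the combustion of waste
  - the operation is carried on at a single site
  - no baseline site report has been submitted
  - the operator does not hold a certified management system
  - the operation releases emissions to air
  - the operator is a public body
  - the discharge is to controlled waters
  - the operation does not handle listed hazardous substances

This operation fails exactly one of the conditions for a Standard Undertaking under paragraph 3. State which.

paragraph 4 — Exempt Undertaking: [a baseline site report has been submitted? no] AND [the operation involves the combustion of waste? no] → not satisfied.
paragraph 6 — Essential Activity: [Exempt Undertaking (paragraph 4)? no] OR [the operation is carried on at a single site? yes] → satisfied.
paragraph 5 — Regulated Facility: [the operator holds a certified management system? no] AND [the operator is a public body? yes] → not satisfied.
paragraph 2 — Tier II Facility: [the operation involves the combustion of waste? no] AND [the operation is carried on at a single site? yes] → not satisfied.
paragraph 13 — Controlled Installation: Essential Activity (paragraph 6)? yes; Regulated Facility (paragraph 5)? no; Tier II Facility (paragraph 2)? no — 1 of 3 hold (need ≥2) → not satisfied.
paragraph 7 — Chargeable Discharge: [best available techniques are applied? yes] OR [the operator is not a public body? no] → satisfied.
paragraph 11 — Listed Process: [Chargeable Discharge (paragraph 7)? yes] OR [a baseline site report has been submitted? no] → satisfied.
paragraph 1 — Chargeable Installation: [the operation releases emissions to air? yes] AND [the discharge is not to controlled waters? no] AND [distance to the nearest dwelling: 1,150 m ≤ 1,750 m? yes] → not satisfied.
paragraph 8 — Relevant Operation: [the operation handles listed hazardous substances? no] AND [the discharge is not to controlled waters? no] → not satisfied.
paragraph 10 — Tier III Facility: [not a Chargeable Installation (paragraph 1)? yes] AND [Relevant Operation (paragraph 8)? no] → not satisfied.
paragraph 3 — Standard Undertaking: [Controlled Installation (paragraph 13)? no] AND [Listed Process (paragraph 11)? yes] AND [not a Tier III Facility (paragraph 10)? yes] → not satisfied.

Controlled Installation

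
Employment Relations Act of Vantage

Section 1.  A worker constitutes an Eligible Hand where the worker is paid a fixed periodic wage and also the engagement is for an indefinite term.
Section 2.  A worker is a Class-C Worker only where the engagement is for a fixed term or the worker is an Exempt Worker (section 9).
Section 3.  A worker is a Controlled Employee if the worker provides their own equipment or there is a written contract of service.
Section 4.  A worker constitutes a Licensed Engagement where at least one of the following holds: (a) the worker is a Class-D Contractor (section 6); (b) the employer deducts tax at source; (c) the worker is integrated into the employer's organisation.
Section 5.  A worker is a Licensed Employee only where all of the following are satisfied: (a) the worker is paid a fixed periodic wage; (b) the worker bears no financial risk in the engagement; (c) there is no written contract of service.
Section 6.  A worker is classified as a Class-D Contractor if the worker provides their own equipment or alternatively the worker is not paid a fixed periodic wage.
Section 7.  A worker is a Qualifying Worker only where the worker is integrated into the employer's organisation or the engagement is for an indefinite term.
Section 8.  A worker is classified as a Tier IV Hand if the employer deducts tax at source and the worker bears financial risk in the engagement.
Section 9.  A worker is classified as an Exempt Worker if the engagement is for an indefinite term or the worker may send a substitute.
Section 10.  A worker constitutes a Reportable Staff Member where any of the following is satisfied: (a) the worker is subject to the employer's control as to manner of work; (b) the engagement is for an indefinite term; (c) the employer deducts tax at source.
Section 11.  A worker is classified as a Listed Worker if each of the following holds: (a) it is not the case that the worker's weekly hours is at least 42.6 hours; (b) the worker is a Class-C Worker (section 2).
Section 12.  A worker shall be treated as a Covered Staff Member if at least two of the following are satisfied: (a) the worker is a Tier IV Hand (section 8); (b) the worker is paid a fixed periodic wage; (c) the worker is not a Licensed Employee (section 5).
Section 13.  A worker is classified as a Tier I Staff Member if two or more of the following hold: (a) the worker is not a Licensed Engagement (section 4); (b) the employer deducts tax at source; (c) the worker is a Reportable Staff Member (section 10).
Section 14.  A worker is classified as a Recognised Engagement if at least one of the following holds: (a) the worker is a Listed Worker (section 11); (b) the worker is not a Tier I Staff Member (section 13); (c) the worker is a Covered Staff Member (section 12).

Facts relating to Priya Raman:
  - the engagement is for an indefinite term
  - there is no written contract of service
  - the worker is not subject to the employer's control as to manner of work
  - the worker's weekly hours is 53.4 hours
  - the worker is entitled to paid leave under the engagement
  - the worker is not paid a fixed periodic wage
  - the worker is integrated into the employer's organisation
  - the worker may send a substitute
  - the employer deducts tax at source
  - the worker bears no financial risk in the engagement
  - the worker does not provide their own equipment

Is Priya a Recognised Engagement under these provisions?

No

Under section 9: the engagement is for an indefinite term? yes; or the worker may send a substitute? yes. So the worker is an Exempt Worker.
Under section 2: the engagement is for a fixed term? no; or Exempt Worker (section 9)? yes. So the worker is a Class-C Worker.
Under section 11: worker's weekly hours: 53.4 hours ≥ 42.6 hours? yes, so negated condition no; and Class-C Worker (section 2)? yes. So the worker is not a Listed Worker.
Under section 6: the worker provides their own equipment? no; or the worker is not paid a fixed periodic wage? yes. So the worker is a Class-D Contractor.
Under section 4: Class-D Contractor (section 6)? yes; or the employer deducts tax at source? yes; or the worker is integrated into the employer's organisation? yes. So the worker is a Licensed Engagement.
Under section 10: the worker is subject to the employer's control as to manner of work? no; or the engagement is for an indefinite term? yes; or the employer deducts tax at source? yes. So the worker is a Reportable Staff Member.
Under section 13: not a Licensed Engagement (section 4)? no; the employer deducts tax at source? yes; Reportable Staff Member (section 10)? yes — 2 of 3 hold (need ≥2) → satisfied.
Under section 8: the employer deducts tax at source? yes; and the worker bears financial risk in the engagement? no. So the worker is not a Tier IV Hand.
Under section 5: the worker is paid a fixed periodic wage? no; and the worker bears no financial risk in the engagement? yes; and there is no written contract of service? yes. So the worker is not a Licensed Employee.
Under section 12: Tier IV Hand (section 8)? no; the worker is paid a fixed periodic wage? no; not a Licensed Employee (section 5)? yes — 1 of 3 hold (need ≥2) → not satisfied.
Under section 14: Listed Worker (section 11)? no; or not a Tier I Staff Member (section 13)? no; or Covered Staff Member (section 12)? no. So the worker is not a Recognised Engagement.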